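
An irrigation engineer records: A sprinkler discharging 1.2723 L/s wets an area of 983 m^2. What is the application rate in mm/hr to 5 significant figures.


Approach: apply the application rate relation, rate = (Q/A)*3600.
rate = (1.2723 / 983) * 3600 = 4.6595 mm/hr
Therefore the application rate = 4.6595 mm/hr.


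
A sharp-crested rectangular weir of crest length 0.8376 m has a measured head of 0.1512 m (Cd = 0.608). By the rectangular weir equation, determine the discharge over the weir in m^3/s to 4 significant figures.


Approach: apply the rectangular weir equation, Q = (2/3)*Cd*L*sqrt(2g)*H^1.5.
Q = (2/3)*0.608*0.8376*sqrt(2*9.81)*0.1512^1.5 = 0.08842 m^3/s
Therefore the discharge over the weir = 0.08842 m^3/s.


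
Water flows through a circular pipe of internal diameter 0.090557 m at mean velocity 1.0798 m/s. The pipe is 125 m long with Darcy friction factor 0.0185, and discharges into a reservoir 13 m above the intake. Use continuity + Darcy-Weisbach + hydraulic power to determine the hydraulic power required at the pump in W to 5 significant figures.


Approach: apply continuity + Darcy-Weisbach + hydraulic power, Q = A*v; hf = f*(L/D)*(v^2/(2g)); H = static + hf; P = rho*g*Q*H.
Step 1 — flow rate (continuity, Q = A*v):
  A = pi*(0.090557/2)^2 = 0.006440713 m^2
  Q = 0.006440713 * 1.0798 = 0.006954682 m^3/s
Step 2 — friction head loss (Darcy-Weisbach):
  hf = 0.0185 * (125/0.090557) * (1.0798^2 / (2*9.81))
  hf = 1.517565 m
Step 3 — total head: H = 13 + 1.517565 = 14.51757 m
Step 4 — hydraulic power (P = rho*g*Q*H):
  P = 1000 * 9.81 * 0.006954682 * 14.51757 = 990.47 W
Therefore the hydraulic power required at the pump = 990.47 W.


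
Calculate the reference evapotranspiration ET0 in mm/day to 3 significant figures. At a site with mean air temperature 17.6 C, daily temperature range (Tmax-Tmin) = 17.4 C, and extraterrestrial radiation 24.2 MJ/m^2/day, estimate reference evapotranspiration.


Approach: apply the Hargreaves-Samani method, ET0 = 0.0023*(Tmean+17.8)*sqrt(Tmax-Tmin)*0.408*Ra.
ET0 = 0.0023*(17.6+17.8)*sqrt(17.4)*0.408*24.2 = 3.35 mm/day
Therefore the reference evapotranspiration ET0 = 3.35 mm/day.


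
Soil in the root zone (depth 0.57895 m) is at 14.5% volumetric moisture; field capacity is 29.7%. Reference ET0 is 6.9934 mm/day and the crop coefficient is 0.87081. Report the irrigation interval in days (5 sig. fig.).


Approach: apply soil-water budget scheduling, SMD = (FC-theta)/100*depth*1000; ETc = ET0*Kc; interval = SMD/ETc.
Step 1 — soil moisture deficit:
  SMD = (29.7 - 14.5)/100 * 0.57895 * 1000 = 88.00040 mm
Step 2 — daily crop ET (ETc = ET0*Kc):
  ETc = 6.9934 * 0.87081 = 6.089923 mm/day
Step 3 — irrigation interval (SMD/ETc):
  interval = 88.00040 / 6.089923 = 14.450 days
Therefore the irrigation interval = 14.450 days.


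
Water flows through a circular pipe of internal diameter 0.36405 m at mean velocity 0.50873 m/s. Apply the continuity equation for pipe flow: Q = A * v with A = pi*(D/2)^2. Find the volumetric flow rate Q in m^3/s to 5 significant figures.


A = pi*(0.36405/2)^2 = 0.1040907 m^2
Q = 0.1040907 * 0.50873 = 0.052954 m^3/s
Therefore the volumetric flow rate Q = 0.052954 m^3/s.


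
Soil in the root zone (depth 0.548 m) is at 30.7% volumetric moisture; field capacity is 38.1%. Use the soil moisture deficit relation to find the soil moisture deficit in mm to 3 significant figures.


Approach: apply the soil moisture deficit relation, SMD = (FC - theta)/100 * depth * 1000.
SMD = (38.1 - 30.7)/100 * 0.548 * 1000 = 40.6 mm
Therefore the soil moisture deficit = 40.6 mm.


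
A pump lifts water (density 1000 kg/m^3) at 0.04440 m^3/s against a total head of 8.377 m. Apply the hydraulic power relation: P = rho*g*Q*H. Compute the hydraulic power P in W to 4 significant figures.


P = 1000 * 9.81 * 0.04440 * 8.377 = 3649 W
Therefore the hydraulic power P = 3649 W.


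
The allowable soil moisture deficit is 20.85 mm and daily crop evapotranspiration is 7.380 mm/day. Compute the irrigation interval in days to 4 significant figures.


Approach: apply the irrigation interval relation, interval = SMD / ETc.
interval = 20.85 / 7.380 = 2.825 days
Therefore the irrigation interval = 2.825 days.


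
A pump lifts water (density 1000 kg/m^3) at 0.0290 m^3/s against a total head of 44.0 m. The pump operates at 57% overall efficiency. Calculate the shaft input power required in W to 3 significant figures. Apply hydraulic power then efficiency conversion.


Approach: apply hydraulic power then efficiency conversion, P = rho*g*Q*H; P_in = P/eta.
Step 1 — hydraulic power (P = rho*g*Q*H):
  P = 1000 * 9.81 * 0.0290 * 44.0 = 12518 W
Step 2 — input power: P_in = P/eta = 12518 / 0.57 = 22000 W
Therefore the shaft input power required = 22000 W.


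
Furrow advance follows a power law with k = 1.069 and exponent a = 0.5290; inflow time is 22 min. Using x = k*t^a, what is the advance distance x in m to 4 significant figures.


x = 1.069 * 22^0.5290 = 5.484 m
Therefore the advance distance x = 5.484 m.


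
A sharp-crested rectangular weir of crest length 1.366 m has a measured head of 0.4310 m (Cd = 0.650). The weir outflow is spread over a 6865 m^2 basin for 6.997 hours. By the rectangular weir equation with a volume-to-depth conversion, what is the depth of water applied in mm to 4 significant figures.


Approach: apply the rectangular weir equation with a volume-to-depth conversion, Q = (2/3)*Cd*L*sqrt(2g)*H^1.5; d = Q*t/A * 1000.
Step 1 — weir discharge:
  Q = (2/3)*0.650*1.366*sqrt(2*9.81)*0.4310^1.5 = 0.741888 m^3/s
Step 2 — volume: V = 0.741888 * 6.997*3600 = 18687.6 m^3
Step 3 — depth: d = V/A * 1000 = 18687.6/6865 * 1000 = 2722 mm
Therefore the depth of water applied = 2722 mm.


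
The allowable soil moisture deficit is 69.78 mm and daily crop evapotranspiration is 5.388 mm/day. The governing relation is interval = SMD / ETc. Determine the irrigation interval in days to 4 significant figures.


interval = 69.78 / 5.388 = 12.95 days
Therefore the irrigation interval = 12.95 days.


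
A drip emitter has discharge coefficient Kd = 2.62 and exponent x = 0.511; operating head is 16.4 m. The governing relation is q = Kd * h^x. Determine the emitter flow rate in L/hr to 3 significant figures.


q = 2.62 * 16.4^0.511 = 10.9 L/hr
Therefore the emitter flow rate = 10.9 L/hr.


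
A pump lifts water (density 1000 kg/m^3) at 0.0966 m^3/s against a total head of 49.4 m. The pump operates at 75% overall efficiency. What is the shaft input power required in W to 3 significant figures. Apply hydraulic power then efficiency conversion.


Approach: apply hydraulic power then efficiency conversion, P = rho*g*Q*H; P_in = P/eta.
Step 1 — hydraulic power (P = rho*g*Q*H):
  P = 1000 * 9.81 * 0.0966 * 49.4 = 46814 W
Step 2 — input power: P_in = P/eta = 46814 / 0.75 = 62400 W
Therefore the shaft input power required = 62400 W.


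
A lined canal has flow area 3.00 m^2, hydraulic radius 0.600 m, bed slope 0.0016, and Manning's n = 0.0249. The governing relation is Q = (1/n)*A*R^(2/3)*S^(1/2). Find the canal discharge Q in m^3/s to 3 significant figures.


Q = (1/0.0249) * 3.00 * 0.600^(2/3) * 0.0016^(1/2) = 3.43 m^3/s
Therefore the canal discharge Q = 3.43 m^3/s.


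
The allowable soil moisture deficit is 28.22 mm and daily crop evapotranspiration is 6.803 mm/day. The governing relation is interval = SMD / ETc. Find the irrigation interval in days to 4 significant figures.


interval = 28.22 / 6.803 = 4.148 days
Therefore the irrigation interval = 4.148 days.


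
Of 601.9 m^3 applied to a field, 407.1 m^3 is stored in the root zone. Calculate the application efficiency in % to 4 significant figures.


Approach: apply the application efficiency ratio, Ea = (stored/applied)*100.
Ea = (407.1/601.9)*100 = 67.64 %
Therefore the application efficiency = 67.64 %.


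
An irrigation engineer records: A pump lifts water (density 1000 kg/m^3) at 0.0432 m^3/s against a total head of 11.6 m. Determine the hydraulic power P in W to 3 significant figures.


Approach: apply the hydraulic power relation, P = rho*g*Q*H.
P = 1000 * 9.81 * 0.0432 * 11.6 = 4920 W
Therefore the hydraulic power P = 4920 W.


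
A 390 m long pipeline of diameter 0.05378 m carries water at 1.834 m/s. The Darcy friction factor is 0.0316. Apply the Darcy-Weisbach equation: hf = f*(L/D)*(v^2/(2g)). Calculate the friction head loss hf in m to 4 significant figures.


hf = 0.0316 * (390/0.05378) * (1.834^2 / (2*9.81))
hf = 39.29 m
Therefore the friction head loss hf = 39.29 m.


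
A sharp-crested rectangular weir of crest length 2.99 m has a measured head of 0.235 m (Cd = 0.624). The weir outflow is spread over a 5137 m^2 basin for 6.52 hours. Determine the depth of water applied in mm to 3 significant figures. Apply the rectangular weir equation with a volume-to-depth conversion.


Approach: apply the rectangular weir equation with a volume-to-depth conversion, Q = (2/3)*Cd*L*sqrt(2g)*H^1.5; d = Q*t/A * 1000.
Step 1 — weir discharge:
  Q = (2/3)*0.624*2.99*sqrt(2*9.81)*0.235^1.5 = 0.62765 m^3/s
Step 2 — volume: V = 0.62765 * 6.52*3600 = 14732 m^3
Step 3 — depth: d = V/A * 1000 = 14732/5137 * 1000 = 2870 mm
Therefore the depth of water applied = 2870 mm.


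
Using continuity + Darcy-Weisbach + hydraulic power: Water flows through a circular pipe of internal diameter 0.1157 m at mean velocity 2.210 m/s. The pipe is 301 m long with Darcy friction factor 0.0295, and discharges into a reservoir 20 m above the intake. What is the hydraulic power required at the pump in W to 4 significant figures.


Approach: apply continuity + Darcy-Weisbach + hydraulic power, Q = A*v; hf = f*(L/D)*(v^2/(2g)); H = static + hf; P = rho*g*Q*H.
Step 1 — flow rate (continuity, Q = A*v):
  A = pi*(0.1157/2)^2 = 0.0105137 m^2
  Q = 0.0105137 * 2.210 = 0.0232353 m^3/s
Step 2 — friction head loss (Darcy-Weisbach):
  hf = 0.0295 * (301/0.1157) * (2.210^2 / (2*9.81))
  hf = 19.1047 m
Step 3 — total head: H = 20 + 19.1047 = 39.1047 m
Step 4 — hydraulic power (P = rho*g*Q*H):
  P = 1000 * 9.81 * 0.0232353 * 39.1047 = 8913 W
Therefore the hydraulic power required at the pump = 8913 W.


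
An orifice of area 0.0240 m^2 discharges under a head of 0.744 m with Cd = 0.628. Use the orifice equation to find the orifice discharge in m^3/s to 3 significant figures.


Approach: apply the orifice equation, Q = Cd*A*sqrt(2*g*h).
Q = 0.628 * 0.0240 * sqrt(2*9.81*0.744) = 0.0576 m^3/s
Therefore the orifice discharge = 0.0576 m^3/s.


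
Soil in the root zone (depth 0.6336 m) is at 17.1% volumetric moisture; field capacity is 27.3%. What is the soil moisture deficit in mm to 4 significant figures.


Approach: apply the soil moisture deficit relation, SMD = (FC - theta)/100 * depth * 1000.
SMD = (27.3 - 17.1)/100 * 0.6336 * 1000 = 64.63 mm
Therefore the soil moisture deficit = 64.63 mm.


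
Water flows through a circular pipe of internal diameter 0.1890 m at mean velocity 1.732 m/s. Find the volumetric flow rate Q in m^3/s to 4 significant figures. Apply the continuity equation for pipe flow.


Approach: apply the continuity equation for pipe flow, Q = A * v with A = pi*(D/2)^2.
A = pi*(0.1890/2)^2 = 0.0280552 m^2
Q = 0.0280552 * 1.732 = 0.04859 m^3/s
Therefore the volumetric flow rate Q = 0.04859 m^3/s.


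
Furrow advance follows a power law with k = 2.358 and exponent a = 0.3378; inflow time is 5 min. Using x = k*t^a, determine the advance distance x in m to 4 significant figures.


x = 2.358 * 5^0.3378 = 4.061 m
Therefore the advance distance x = 4.061 m.


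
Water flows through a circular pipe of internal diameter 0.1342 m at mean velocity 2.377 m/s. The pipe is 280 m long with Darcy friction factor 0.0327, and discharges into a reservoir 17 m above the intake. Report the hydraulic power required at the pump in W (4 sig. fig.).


Approach: apply continuity + Darcy-Weisbach + hydraulic power, Q = A*v; hf = f*(L/D)*(v^2/(2g)); H = static + hf; P = rho*g*Q*H.
Step 1 — flow rate (continuity, Q = A*v):
  A = pi*(0.1342/2)^2 = 0.0141447 m^2
  Q = 0.0141447 * 2.377 = 0.0336220 m^3/s
Step 2 — friction head loss (Darcy-Weisbach):
  hf = 0.0327 * (280/0.1342) * (2.377^2 / (2*9.81))
  hf = 19.6477 m
Step 3 — total head: H = 17 + 19.6477 = 36.6477 m
Step 4 — hydraulic power (P = rho*g*Q*H):
  P = 1000 * 9.81 * 0.0336220 * 36.6477 = 12090 W
Therefore the hydraulic power required at the pump = 12090 W.


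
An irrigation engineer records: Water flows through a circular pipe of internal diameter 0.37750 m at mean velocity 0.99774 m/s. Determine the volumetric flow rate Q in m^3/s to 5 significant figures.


Approach: apply the continuity equation for pipe flow, Q = A * v with A = pi*(D/2)^2.
A = pi*(0.37750/2)^2 = 0.1119241 m^2
Q = 0.1119241 * 0.99774 = 0.11167 m^3/s
Therefore the volumetric flow rate Q = 0.11167 m^3/s.


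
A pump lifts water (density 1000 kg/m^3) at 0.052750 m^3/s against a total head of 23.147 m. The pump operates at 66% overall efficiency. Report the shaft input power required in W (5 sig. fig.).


Approach: apply hydraulic power then efficiency conversion, P = rho*g*Q*H; P_in = P/eta.
Step 1 — hydraulic power (P = rho*g*Q*H):
  P = 1000 * 9.81 * 0.052750 * 23.147 = 11978.05 W
Step 2 — input power: P_in = P/eta = 11978.05 / 0.66 = 18149 W
Therefore the shaft input power required = 18149 W.


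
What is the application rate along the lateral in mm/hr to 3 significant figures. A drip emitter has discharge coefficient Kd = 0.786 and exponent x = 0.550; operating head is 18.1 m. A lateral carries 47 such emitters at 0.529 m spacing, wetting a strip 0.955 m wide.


Approach: apply the emitter equation with a lateral mass balance, q = Kd*h^x; Q = n*q; rate = Q/(n*spacing*width).
Step 1 — single emitter flow (q = Kd*h^x):
  q = 0.786 * 18.1^0.550 = 3.8650 L/hr
Step 2 — total lateral flow: Q = 47 * 3.8650 = 181.65 L/hr
Step 3 — wetted area: A = 47 * 0.529 * 0.955 = 23.744 m^2
Step 4 — application rate: Q/A = 181.65/23.744 = 7.65 mm/hr
Therefore the application rate along the lateral = 7.65 mm/hr.


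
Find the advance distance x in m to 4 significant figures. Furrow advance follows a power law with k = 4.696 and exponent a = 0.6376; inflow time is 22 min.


Approach: apply the power-law advance function, x = k*t^a.
x = 4.696 * 22^0.6376 = 33.70 m
Therefore the advance distance x = 33.70 m.


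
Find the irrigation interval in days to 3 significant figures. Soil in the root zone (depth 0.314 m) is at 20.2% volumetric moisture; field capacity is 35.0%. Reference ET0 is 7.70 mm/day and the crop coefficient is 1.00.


Approach: apply soil-water budget scheduling, SMD = (FC-theta)/100*depth*1000; ETc = ET0*Kc; interval = SMD/ETc.
Step 1 — soil moisture deficit:
  SMD = (35.0 - 20.2)/100 * 0.314 * 1000 = 46.472 mm
Step 2 — daily crop ET (ETc = ET0*Kc):
  ETc = 7.70 * 1.00 = 7.7000 mm/day
Step 3 — irrigation interval (SMD/ETc):
  interval = 46.472 / 7.7000 = 6.04 days
Therefore the irrigation interval = 6.04 days.


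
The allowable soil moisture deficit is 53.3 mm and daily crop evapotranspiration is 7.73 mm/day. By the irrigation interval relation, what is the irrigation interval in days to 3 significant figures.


Approach: apply the irrigation interval relation, interval = SMD / ETc.
interval = 53.3 / 7.73 = 6.90 days
Therefore the irrigation interval = 6.90 days.


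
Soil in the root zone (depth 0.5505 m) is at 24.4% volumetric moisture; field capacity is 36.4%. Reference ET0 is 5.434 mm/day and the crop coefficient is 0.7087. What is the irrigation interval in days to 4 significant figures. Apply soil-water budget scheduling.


Approach: apply soil-water budget scheduling, SMD = (FC-theta)/100*depth*1000; ETc = ET0*Kc; interval = SMD/ETc.
Step 1 — soil moisture deficit:
  SMD = (36.4 - 24.4)/100 * 0.5505 * 1000 = 66.0600 mm
Step 2 — daily crop ET (ETc = ET0*Kc):
  ETc = 5.434 * 0.7087 = 3.85108 mm/day
Step 3 — irrigation interval (SMD/ETc):
  interval = 66.0600 / 3.85108 = 17.15 days
Therefore the irrigation interval = 17.15 days.


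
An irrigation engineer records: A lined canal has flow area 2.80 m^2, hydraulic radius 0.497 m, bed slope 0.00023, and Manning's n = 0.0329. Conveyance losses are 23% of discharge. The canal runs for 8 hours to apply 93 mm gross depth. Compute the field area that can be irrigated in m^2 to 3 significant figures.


Approach: apply Manning's equation with a conveyance and depth budget, Q = (1/n)*A*R^(2/3)*S^(1/2); Q_field = Q*(1-loss); Area = Q_field*t/(d/1000).
Step 1 — canal discharge (Manning's equation):
  Q = (1/0.0329) * 2.80 * 0.497^(2/3) * 0.00023^(1/2) = 0.80984 m^3/s
Step 2 — delivered flow: Q_field = 0.80984*(1 - 23/100) = 0.62357 m^3/s
Step 3 — volume delivered: V = 0.62357 * 8*3600 = 17959 m^3
Step 4 — area served: A = V / (depth/1000) = 17959 / 0.093 = 193000 m^2
Therefore the field area that can be irrigated = 193000 m^2.


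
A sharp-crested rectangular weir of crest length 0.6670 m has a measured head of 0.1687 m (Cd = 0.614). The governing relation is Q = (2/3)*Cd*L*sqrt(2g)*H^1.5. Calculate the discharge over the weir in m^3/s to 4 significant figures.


Q = (2/3)*0.614*0.6670*sqrt(2*9.81)*0.1687^1.5 = 0.08380 m^3/s
Therefore the discharge over the weir = 0.08380 m^3/s.


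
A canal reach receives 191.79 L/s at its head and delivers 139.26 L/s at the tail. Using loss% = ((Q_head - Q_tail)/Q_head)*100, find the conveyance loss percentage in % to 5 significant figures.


loss = ((191.79 - 139.26)/191.79)*100 = 27.389 %
Therefore the conveyance loss percentage = 27.389 %.


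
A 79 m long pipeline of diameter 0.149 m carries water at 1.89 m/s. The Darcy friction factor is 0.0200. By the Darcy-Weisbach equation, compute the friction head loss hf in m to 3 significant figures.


Approach: apply the Darcy-Weisbach equation, hf = f*(L/D)*(v^2/(2g)).
hf = 0.0200 * (79/0.149) * (1.89^2 / (2*9.81))
hf = 1.93 m
Therefore the friction head loss hf = 1.93 m.


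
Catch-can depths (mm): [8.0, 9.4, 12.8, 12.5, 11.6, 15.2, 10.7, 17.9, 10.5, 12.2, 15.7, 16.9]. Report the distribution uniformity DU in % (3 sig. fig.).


Approach: apply the low-quarter distribution uniformity, DU = (mean of lowest quarter of readings / overall mean)*100.
sorted lowest 3 of 12: [8.0, 9.4, 10.5] -> mean = 9.3000 mm
overall mean = 12.783 mm
DU = (9.3000/12.783)*100 = 72.8 %
Therefore the distribution uniformity DU = 72.8 %.


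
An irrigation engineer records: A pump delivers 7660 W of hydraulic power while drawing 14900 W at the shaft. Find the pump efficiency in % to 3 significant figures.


Approach: apply the efficiency ratio, eta = (P_out/P_in)*100.
eta = (7660 / 14900) * 100 = 51.4 %
Therefore the pump efficiency = 51.4 %.


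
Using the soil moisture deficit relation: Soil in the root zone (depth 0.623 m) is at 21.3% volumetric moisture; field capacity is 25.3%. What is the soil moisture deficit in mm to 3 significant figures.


Approach: apply the soil moisture deficit relation, SMD = (FC - theta)/100 * depth * 1000.
SMD = (25.3 - 21.3)/100 * 0.623 * 1000 = 24.9 mm
Therefore the soil moisture deficit = 24.9 mm.


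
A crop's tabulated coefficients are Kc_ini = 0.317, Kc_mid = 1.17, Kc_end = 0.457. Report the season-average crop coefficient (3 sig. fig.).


Approach: apply a simple seasonal average, Kc_avg = (Kc_ini + Kc_mid + Kc_end)/3.
Kc_avg = (0.317 + 1.17 + 0.457)/3 = 0.648
Therefore the season-average crop coefficient = 0.648.


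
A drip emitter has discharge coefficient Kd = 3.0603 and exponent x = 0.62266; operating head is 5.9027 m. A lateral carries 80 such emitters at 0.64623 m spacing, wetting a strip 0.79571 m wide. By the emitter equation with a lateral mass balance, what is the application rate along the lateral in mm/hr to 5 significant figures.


Approach: apply the emitter equation with a lateral mass balance, q = Kd*h^x; Q = n*q; rate = Q/(n*spacing*width).
Step 1 — single emitter flow (q = Kd*h^x):
  q = 3.0603 * 5.9027^0.62266 = 9.244138 L/hr
Step 2 — total lateral flow: Q = 80 * 9.244138 = 739.5311 L/hr
Step 3 — wetted area: A = 80 * 0.64623 * 0.79571 = 41.13693 m^2
Step 4 — application rate: Q/A = 739.5311/41.13693 = 17.977 mm/hr
Therefore the application rate along the lateral = 17.977 mm/hr.


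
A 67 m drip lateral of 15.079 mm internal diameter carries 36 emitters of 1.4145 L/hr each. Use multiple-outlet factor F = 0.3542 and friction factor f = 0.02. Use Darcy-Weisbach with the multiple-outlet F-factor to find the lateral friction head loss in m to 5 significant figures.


Approach: apply Darcy-Weisbach with the multiple-outlet F-factor, Q = n*q/(3600*1000) m^3/s; v = Q/A; hf = F*f*(L/D)*(v^2/(2g)).
Q = 36*1.4145/(3600*1000) = 1.414500e-05 m^3/s
A = pi*(15.079e-3/2)^2 = 1.785809e-04 m^2, so v = Q/A = 0.07920781 m/s
hf = 0.3542*0.02*(67/0.015079)*(0.07920781^2/(2*9.81)) = 0.010065 m
Therefore the lateral friction head loss = 0.010065 m.


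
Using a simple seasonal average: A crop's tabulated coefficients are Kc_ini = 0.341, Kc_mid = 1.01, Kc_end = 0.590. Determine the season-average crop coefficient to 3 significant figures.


Approach: apply a simple seasonal average, Kc_avg = (Kc_ini + Kc_mid + Kc_end)/3.
Kc_avg = (0.341 + 1.01 + 0.590)/3 = 0.647
Therefore the season-average crop coefficient = 0.647.


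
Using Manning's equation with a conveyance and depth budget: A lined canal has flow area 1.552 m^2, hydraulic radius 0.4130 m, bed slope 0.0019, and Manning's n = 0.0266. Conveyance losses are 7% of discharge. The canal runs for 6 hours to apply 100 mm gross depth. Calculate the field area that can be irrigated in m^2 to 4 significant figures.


Approach: apply Manning's equation with a conveyance and depth budget, Q = (1/n)*A*R^(2/3)*S^(1/2); Q_field = Q*(1-loss); Area = Q_field*t/(d/1000).
Step 1 — canal discharge (Manning's equation):
  Q = (1/0.0266) * 1.552 * 0.4130^(2/3) * 0.0019^(1/2) = 1.41044 m^3/s
Step 2 — delivered flow: Q_field = 1.41044*(1 - 7/100) = 1.31171 m^3/s
Step 3 — volume delivered: V = 1.31171 * 6*3600 = 28332.9 m^3
Step 4 — area served: A = V / (depth/1000) = 28332.9 / 0.1 = 283300 m^2
Therefore the field area that can be irrigated = 283300 m^2.


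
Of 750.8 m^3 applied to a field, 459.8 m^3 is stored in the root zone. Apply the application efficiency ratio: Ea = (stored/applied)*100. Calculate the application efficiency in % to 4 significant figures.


Ea = (459.8/750.8)*100 = 61.24 %
Therefore the application efficiency = 61.24 %.


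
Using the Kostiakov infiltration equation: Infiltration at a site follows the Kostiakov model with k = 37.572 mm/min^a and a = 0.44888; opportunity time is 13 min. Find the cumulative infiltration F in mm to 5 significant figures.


Approach: apply the Kostiakov infiltration equation, F = k*t^a.
F = 37.572 * 13^0.44888 = 118.82 mm
Therefore the cumulative infiltration F = 118.82 mm.


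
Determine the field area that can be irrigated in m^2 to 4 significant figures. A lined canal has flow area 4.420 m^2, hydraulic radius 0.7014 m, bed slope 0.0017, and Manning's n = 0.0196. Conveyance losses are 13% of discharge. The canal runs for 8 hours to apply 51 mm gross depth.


Approach: apply Manning's equation with a conveyance and depth budget, Q = (1/n)*A*R^(2/3)*S^(1/2); Q_field = Q*(1-loss); Area = Q_field*t/(d/1000).
Step 1 — canal discharge (Manning's equation):
  Q = (1/0.0196) * 4.420 * 0.7014^(2/3) * 0.0017^(1/2) = 7.34009 m^3/s
Step 2 — delivered flow: Q_field = 7.34009*(1 - 13/100) = 6.38588 m^3/s
Step 3 — volume delivered: V = 6.38588 * 8*3600 = 183913 m^3
Step 4 — area served: A = V / (depth/1000) = 183913 / 0.051 = 3606000 m^2
Therefore the field area that can be irrigated = 3606000 m^2.


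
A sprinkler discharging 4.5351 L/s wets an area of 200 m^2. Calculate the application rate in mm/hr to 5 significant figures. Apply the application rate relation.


Approach: apply the application rate relation, rate = (Q/A)*3600.
rate = (4.5351 / 200) * 3600 = 81.632 mm/hr
Therefore the application rate = 81.632 mm/hr.


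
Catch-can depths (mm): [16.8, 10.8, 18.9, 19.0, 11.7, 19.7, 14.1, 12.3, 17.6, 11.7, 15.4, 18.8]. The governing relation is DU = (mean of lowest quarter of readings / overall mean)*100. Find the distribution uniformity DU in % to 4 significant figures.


sorted lowest 3 of 12: [10.8, 11.7, 11.7] -> mean = 11.4000 mm
overall mean = 15.5667 mm
DU = (11.4000/15.5667)*100 = 73.23 %
Therefore the distribution uniformity DU = 73.23 %.


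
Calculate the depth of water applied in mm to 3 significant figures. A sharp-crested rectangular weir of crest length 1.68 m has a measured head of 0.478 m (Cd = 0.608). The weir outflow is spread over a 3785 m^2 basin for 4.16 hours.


Approach: apply the rectangular weir equation with a volume-to-depth conversion, Q = (2/3)*Cd*L*sqrt(2g)*H^1.5; d = Q*t/A * 1000.
Step 1 — weir discharge:
  Q = (2/3)*0.608*1.68*sqrt(2*9.81)*0.478^1.5 = 0.99681 m^3/s
Step 2 — volume: V = 0.99681 * 4.16*3600 = 14928 m^3
Step 3 — depth: d = V/A * 1000 = 14928/3785 * 1000 = 3940 mm
Therefore the depth of water applied = 3940 mm.


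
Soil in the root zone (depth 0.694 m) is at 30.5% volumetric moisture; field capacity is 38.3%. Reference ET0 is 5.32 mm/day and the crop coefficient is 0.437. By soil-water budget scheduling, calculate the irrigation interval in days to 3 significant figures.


Approach: apply soil-water budget scheduling, SMD = (FC-theta)/100*depth*1000; ETc = ET0*Kc; interval = SMD/ETc.
Step 1 — soil moisture deficit:
  SMD = (38.3 - 30.5)/100 * 0.694 * 1000 = 54.132 mm
Step 2 — daily crop ET (ETc = ET0*Kc):
  ETc = 5.32 * 0.437 = 2.3248 mm/day
Step 3 — irrigation interval (SMD/ETc):
  interval = 54.132 / 2.3248 = 23.3 days
Therefore the irrigation interval = 23.3 days.


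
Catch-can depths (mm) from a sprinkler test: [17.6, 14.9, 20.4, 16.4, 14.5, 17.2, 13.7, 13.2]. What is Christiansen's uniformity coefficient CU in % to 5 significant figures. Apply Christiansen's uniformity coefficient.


Approach: apply Christiansen's uniformity coefficient, CU = (1 - mean_abs_deviation/mean)*100.
mean = 15.98750 mm
mean |d_i - mean| = 1.912500 mm
CU = (1 - 1.912500/15.98750)*100 = 88.038 %
Therefore Christiansen's uniformity coefficient CU = 88.038 %.


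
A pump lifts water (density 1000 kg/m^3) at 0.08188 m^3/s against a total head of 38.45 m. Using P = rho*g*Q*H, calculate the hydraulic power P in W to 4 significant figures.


P = 1000 * 9.81 * 0.08188 * 38.45 = 30880 W
Therefore the hydraulic power P = 30880 W.


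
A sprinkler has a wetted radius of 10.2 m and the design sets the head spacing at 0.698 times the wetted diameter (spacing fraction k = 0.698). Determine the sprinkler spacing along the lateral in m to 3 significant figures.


Approach: apply the sprinkler spacing rule (spacing as a fraction of wetted diameter), S = k*(2*R).
S = 0.698 * (2 * 10.2) = 14.2 m
Therefore the sprinkler spacing along the lateral = 14.2 m.


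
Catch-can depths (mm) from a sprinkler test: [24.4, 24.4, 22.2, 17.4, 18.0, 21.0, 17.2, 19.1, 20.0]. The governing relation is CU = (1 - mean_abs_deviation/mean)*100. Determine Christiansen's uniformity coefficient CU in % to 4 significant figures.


mean = 20.4111 mm
mean |d_i - mean| = 2.30123 mm
CU = (1 - 2.30123/20.4111)*100 = 88.73 %
Therefore Christiansen's uniformity coefficient CU = 88.73 %.


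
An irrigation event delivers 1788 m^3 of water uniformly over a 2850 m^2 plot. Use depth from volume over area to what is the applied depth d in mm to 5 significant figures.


Approach: apply depth from volume over area, d = (V/A)*1000.
d = (1788 / 2850) * 1000 = 627.37 mm
Therefore the applied depth d = 627.37 mm.


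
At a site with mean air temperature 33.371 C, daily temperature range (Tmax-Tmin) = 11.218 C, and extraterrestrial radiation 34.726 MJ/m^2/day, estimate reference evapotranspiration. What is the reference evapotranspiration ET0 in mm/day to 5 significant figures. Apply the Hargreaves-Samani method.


Approach: apply the Hargreaves-Samani method, ET0 = 0.0023*(Tmean+17.8)*sqrt(Tmax-Tmin)*0.408*Ra.
ET0 = 0.0023*(33.371+17.8)*sqrt(11.218)*0.408*34.726 = 5.5850 mm/day
Therefore the reference evapotranspiration ET0 = 5.5850 mm/day.


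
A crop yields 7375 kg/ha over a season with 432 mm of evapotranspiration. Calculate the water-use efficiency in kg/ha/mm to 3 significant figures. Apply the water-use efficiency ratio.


Approach: apply the water-use efficiency ratio, WUE = yield/ET.
WUE = 7375 / 432 = 17.1 kg/ha/mm
Therefore the water-use efficiency = 17.1 kg/ha/mm.


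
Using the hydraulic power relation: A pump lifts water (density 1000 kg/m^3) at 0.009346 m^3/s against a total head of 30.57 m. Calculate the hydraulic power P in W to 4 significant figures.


Approach: apply the hydraulic power relation, P = rho*g*Q*H.
P = 1000 * 9.81 * 0.009346 * 30.57 = 2803 W
Therefore the hydraulic power P = 2803 W.


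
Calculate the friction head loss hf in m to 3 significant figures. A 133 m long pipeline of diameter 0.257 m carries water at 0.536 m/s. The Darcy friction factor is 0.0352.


Approach: apply the Darcy-Weisbach equation, hf = f*(L/D)*(v^2/(2g)).
hf = 0.0352 * (133/0.257) * (0.536^2 / (2*9.81))
hf = 0.267 m
Therefore the friction head loss hf = 0.267 m.


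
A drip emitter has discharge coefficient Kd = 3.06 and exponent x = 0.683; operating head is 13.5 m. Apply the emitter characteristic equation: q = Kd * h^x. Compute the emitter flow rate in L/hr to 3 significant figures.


q = 3.06 * 13.5^0.683 = 18.1 L/hr
Therefore the emitter flow rate = 18.1 L/hr.


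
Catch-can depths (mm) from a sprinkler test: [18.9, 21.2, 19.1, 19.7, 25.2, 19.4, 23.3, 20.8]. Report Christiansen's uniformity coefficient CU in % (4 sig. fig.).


Approach: apply Christiansen's uniformity coefficient, CU = (1 - mean_abs_deviation/mean)*100.
mean = 20.9500 mm
mean |d_i - mean| = 1.71250 mm
CU = (1 - 1.71250/20.9500)*100 = 91.83 %
Therefore Christiansen's uniformity coefficient CU = 91.83 %.


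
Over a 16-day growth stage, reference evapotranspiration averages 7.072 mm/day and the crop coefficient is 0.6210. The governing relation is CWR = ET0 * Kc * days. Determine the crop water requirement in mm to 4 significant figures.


CWR = 7.072 * 0.6210 * 16 = 70.27 mm
Therefore the crop water requirement = 70.27 mm.


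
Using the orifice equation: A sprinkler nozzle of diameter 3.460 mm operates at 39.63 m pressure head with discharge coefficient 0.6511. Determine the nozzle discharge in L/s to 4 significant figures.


Approach: apply the orifice equation, Q = Cd*A*sqrt(2*g*h), A = pi*(d/2)^2.
A = pi*(3.460e-3/2)^2 = 9.40247e-06 m^2
Q = 0.6511 * 9.40247e-06 * sqrt(2*9.81*39.63) * 1000 = 0.1707 L/s
Therefore the nozzle discharge = 0.1707 L/s.


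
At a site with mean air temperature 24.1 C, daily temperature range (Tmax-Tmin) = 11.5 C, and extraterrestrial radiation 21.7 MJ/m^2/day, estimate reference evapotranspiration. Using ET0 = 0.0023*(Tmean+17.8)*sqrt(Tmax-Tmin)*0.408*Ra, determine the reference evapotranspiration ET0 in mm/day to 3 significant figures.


ET0 = 0.0023*(24.1+17.8)*sqrt(11.5)*0.408*21.7 = 2.89 mm/day
Therefore the reference evapotranspiration ET0 = 2.89 mm/day.


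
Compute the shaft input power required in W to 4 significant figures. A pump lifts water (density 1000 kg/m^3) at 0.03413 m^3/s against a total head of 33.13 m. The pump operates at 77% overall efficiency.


Approach: apply hydraulic power then efficiency conversion, P = rho*g*Q*H; P_in = P/eta.
Step 1 — hydraulic power (P = rho*g*Q*H):
  P = 1000 * 9.81 * 0.03413 * 33.13 = 11092.4 W
Step 2 — input power: P_in = P/eta = 11092.4 / 0.77 = 14410 W
Therefore the shaft input power required = 14410 W.


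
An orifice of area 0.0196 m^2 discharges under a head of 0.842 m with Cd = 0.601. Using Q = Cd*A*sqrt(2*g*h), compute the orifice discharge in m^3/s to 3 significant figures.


Q = 0.601 * 0.0196 * sqrt(2*9.81*0.842) = 0.0479 m^3/s
Therefore the orifice discharge = 0.0479 m^3/s.


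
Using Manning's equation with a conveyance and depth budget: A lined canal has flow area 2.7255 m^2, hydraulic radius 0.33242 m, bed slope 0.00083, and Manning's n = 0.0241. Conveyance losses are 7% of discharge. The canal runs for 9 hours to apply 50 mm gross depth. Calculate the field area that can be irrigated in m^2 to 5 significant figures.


Approach: apply Manning's equation with a conveyance and depth budget, Q = (1/n)*A*R^(2/3)*S^(1/2); Q_field = Q*(1-loss); Area = Q_field*t/(d/1000).
Step 1 — canal discharge (Manning's equation):
  Q = (1/0.0241) * 2.7255 * 0.33242^(2/3) * 0.00083^(1/2) = 1.563482 m^3/s
Step 2 — delivered flow: Q_field = 1.563482*(1 - 7/100) = 1.454038 m^3/s
Step 3 — volume delivered: V = 1.454038 * 9*3600 = 47110.85 m^3
Step 4 — area served: A = V / (depth/1000) = 47110.85 / 0.05 = 942220 m^2
Therefore the field area that can be irrigated = 942220 m^2.


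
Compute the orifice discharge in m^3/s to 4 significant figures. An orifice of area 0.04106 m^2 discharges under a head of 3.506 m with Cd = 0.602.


Approach: apply the orifice equation, Q = Cd*A*sqrt(2*g*h).
Q = 0.602 * 0.04106 * sqrt(2*9.81*3.506) = 0.2050 m^3/s
Therefore the orifice discharge = 0.2050 m^3/s.


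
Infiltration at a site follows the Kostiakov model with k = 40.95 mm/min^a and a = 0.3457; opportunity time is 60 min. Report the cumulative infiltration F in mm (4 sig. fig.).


Approach: apply the Kostiakov infiltration equation, F = k*t^a.
F = 40.95 * 60^0.3457 = 168.6 mm
Therefore the cumulative infiltration F = 168.6 mm.


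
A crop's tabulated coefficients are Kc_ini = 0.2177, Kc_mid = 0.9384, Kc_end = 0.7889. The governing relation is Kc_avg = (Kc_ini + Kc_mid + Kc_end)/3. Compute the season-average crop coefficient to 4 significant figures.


Kc_avg = (0.2177 + 0.9384 + 0.7889)/3 = 0.6483
Therefore the season-average crop coefficient = 0.6483.


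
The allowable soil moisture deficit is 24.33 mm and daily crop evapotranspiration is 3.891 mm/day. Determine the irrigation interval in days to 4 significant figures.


Approach: apply the irrigation interval relation, interval = SMD / ETc.
interval = 24.33 / 3.891 = 6.253 days
Therefore the irrigation interval = 6.253 days.


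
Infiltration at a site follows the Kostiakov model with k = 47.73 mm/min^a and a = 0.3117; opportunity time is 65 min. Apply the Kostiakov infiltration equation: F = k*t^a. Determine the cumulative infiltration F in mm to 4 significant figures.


F = 47.73 * 65^0.3117 = 175.3 mm
Therefore the cumulative infiltration F = 175.3 mm.


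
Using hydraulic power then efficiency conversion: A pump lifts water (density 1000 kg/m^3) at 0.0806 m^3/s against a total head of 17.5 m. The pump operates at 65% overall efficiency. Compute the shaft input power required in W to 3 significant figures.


Approach: apply hydraulic power then efficiency conversion, P = rho*g*Q*H; P_in = P/eta.
Step 1 — hydraulic power (P = rho*g*Q*H):
  P = 1000 * 9.81 * 0.0806 * 17.5 = 13837 W
Step 2 — input power: P_in = P/eta = 13837 / 0.65 = 21300 W
Therefore the shaft input power required = 21300 W.


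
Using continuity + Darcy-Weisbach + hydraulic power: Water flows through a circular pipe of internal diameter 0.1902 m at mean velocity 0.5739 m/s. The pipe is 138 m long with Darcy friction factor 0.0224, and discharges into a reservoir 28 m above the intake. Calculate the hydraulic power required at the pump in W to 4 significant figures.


Approach: apply continuity + Darcy-Weisbach + hydraulic power, Q = A*v; hf = f*(L/D)*(v^2/(2g)); H = static + hf; P = rho*g*Q*H.
Step 1 — flow rate (continuity, Q = A*v):
  A = pi*(0.1902/2)^2 = 0.0284126 m^2
  Q = 0.0284126 * 0.5739 = 0.0163060 m^3/s
Step 2 — friction head loss (Darcy-Weisbach):
  hf = 0.0224 * (138/0.1902) * (0.5739^2 / (2*9.81))
  hf = 0.272829 m
Step 3 — total head: H = 28 + 0.272829 = 28.2728 m
Step 4 — hydraulic power (P = rho*g*Q*H):
  P = 1000 * 9.81 * 0.0163060 * 28.2728 = 4523 W
Therefore the hydraulic power required at the pump = 4523 W.


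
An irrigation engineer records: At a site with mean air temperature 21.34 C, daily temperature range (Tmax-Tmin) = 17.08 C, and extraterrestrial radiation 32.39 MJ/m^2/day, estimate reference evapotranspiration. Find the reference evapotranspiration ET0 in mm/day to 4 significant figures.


Approach: apply the Hargreaves-Samani method, ET0 = 0.0023*(Tmean+17.8)*sqrt(Tmax-Tmin)*0.408*Ra.
ET0 = 0.0023*(21.34+17.8)*sqrt(17.08)*0.408*32.39 = 4.917 mm/day
Therefore the reference evapotranspiration ET0 = 4.917 mm/day.


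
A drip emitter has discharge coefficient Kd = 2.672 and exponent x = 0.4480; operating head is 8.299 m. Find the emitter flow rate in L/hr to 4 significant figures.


Approach: apply the emitter characteristic equation, q = Kd * h^x.
q = 2.672 * 8.299^0.4480 = 6.895 L/hr
Therefore the emitter flow rate = 6.895 L/hr.


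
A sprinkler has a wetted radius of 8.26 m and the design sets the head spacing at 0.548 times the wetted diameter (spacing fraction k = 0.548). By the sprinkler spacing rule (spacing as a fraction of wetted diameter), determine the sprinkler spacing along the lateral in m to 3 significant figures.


Approach: apply the sprinkler spacing rule (spacing as a fraction of wetted diameter), S = k*(2*R).
S = 0.548 * (2 * 8.26) = 9.05 m
Therefore the sprinkler spacing along the lateral = 9.05 m.


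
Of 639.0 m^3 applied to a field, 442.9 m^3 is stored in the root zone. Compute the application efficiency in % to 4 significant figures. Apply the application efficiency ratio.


Approach: apply the application efficiency ratio, Ea = (stored/applied)*100.
Ea = (442.9/639.0)*100 = 69.31 %
Therefore the application efficiency = 69.31 %.


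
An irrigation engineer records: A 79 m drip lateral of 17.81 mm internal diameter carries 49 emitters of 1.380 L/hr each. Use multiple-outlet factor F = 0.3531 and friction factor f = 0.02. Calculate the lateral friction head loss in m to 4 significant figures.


Approach: apply Darcy-Weisbach with the multiple-outlet F-factor, Q = n*q/(3600*1000) m^3/s; v = Q/A; hf = F*f*(L/D)*(v^2/(2g)).
Q = 49*1.380/(3600*1000) = 1.87833e-05 m^3/s
A = pi*(17.81e-3/2)^2 = 2.49125e-04 m^2, so v = Q/A = 0.0753972 m/s
hf = 0.3531*0.02*(79/0.01781)*(0.0753972^2/(2*9.81)) = 0.009076 m
Therefore the lateral friction head loss = 0.009076 m.


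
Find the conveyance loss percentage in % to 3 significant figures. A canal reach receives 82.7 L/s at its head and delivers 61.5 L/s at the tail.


Approach: apply the conveyance loss ratio, loss% = ((Q_head - Q_tail)/Q_head)*100.
loss = ((82.7 - 61.5)/82.7)*100 = 25.6 %
Therefore the conveyance loss percentage = 25.6 %.


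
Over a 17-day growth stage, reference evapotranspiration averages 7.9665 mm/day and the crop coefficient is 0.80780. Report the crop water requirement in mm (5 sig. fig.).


Approach: apply the crop water requirement relation, CWR = ET0 * Kc * days.
CWR = 7.9665 * 0.80780 * 17 = 109.40 mm
Therefore the crop water requirement = 109.40 mm.


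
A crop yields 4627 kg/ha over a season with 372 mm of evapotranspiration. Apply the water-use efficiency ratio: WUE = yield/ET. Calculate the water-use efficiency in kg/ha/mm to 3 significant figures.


WUE = 4627 / 372 = 12.4 kg/ha/mm
Therefore the water-use efficiency = 12.4 kg/ha/mm.


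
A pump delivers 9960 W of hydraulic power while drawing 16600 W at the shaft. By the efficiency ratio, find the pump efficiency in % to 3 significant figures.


Approach: apply the efficiency ratio, eta = (P_out/P_in)*100.
eta = (9960 / 16600) * 100 = 60.0 %
Therefore the pump efficiency = 60.0 %.


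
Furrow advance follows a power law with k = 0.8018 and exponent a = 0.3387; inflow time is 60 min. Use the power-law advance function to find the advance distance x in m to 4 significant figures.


Approach: apply the power-law advance function, x = k*t^a.
x = 0.8018 * 60^0.3387 = 3.209 m
Therefore the advance distance x = 3.209 m.
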